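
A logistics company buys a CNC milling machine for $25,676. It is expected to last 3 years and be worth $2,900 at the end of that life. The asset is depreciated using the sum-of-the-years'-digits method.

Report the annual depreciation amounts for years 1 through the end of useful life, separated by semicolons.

Depreciable base = $25,676 − $2,900 = $22,776.
Sum of the years' digits = 3+2+1 = 6.
Year 1: $22,776 × 3/6 = $11,388. Book value $14,288.
Year 2: $22,776 × 2/6 = $7,592. Book value $6,696.
Year 3: $22,776 × 1/6 = $3,796. Book value $2,900.

$11,388; $7,592; $3,796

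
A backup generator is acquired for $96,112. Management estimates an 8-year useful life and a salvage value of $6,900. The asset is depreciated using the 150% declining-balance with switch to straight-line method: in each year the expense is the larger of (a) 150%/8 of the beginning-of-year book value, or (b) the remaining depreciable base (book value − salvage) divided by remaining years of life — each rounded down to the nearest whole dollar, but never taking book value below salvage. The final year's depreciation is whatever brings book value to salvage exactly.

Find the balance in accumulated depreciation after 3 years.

$44,559

Depreciable base = $96,112 − $6,900 = $89,212.
Year 1: DB = ⌊$96,112 × 150%/8⌋ = $18,021; SL = ⌊$89,212/8⌋ = $11,151 → take DB $18,021. Book value $78,091.
Year 2: DB = ⌊$78,091 × 150%/8⌋ = $14,642; SL = ⌊$71,191/7⌋ = $10,170 → take DB $14,642. Book value $63,449.
Year 3: DB = ⌊$63,449 × 150%/8⌋ = $11,896; SL = ⌊$56,549/6⌋ = $9,424 → take DB $11,896. Book value $51,553.
Accumulated through year 3 = $96,112 − $51,553 = $44,559.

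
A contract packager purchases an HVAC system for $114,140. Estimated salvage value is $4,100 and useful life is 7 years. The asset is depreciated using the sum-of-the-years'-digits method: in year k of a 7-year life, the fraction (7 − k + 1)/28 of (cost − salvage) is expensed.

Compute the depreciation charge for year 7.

Depreciable base = $114,140 − $4,100 = $110,040.
Sum of the years' digits = 7+6+5+4+3+2+1 = 28.
Year 1: $110,040 × 7/28 = $27,510. Book value $86,630.
Year 2: $110,040 × 6/28 = $23,580. Book value $63,050.
Year 3: $110,040 × 5/28 = $19,650. Book value $43,400.
Year 4: $110,040 × 4/28 = $15,720. Book value $27,680.
Year 5: $110,040 × 3/28 = $11,790. Book value $15,890.
Year 6: $110,040 × 2/28 = $7,860. Book value $8,030.
Year 7: $110,040 × 1/28 = $3,930. Book value $4,100.

$3,930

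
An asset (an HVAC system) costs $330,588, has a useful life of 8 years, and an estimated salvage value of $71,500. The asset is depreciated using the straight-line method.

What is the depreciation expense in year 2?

Depreciable base = $330,588 − $71,500 = $259,088.
Annual expense = $259,088 / 8 = $32,386.

$32,386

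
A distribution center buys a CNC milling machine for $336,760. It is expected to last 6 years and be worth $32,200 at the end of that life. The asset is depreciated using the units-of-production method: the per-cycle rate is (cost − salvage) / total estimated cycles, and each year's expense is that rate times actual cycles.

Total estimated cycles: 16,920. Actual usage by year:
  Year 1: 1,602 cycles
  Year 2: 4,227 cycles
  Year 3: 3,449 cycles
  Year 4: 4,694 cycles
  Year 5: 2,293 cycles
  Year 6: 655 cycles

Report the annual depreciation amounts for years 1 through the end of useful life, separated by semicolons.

$28,836; $76,086; $62,082; $84,492; $41,274; $11,790

Depreciable base = $336,760 − $32,200 = $304,560.
Rate = $304,560 / 16,920 cycles = $18 per cycle.
Year 1: 1,602 × $18 = $28,836. Book value $307,924.
Year 2: 4,227 × $18 = $76,086. Book value $231,838.
Year 3: 3,449 × $18 = $62,082. Book value $169,756.
Year 4: 4,694 × $18 = $84,492. Book value $85,264.
Year 5: 2,293 × $18 = $41,274. Book value $43,990.
Year 6: 655 × $18 = $11,790. Book value $32,200.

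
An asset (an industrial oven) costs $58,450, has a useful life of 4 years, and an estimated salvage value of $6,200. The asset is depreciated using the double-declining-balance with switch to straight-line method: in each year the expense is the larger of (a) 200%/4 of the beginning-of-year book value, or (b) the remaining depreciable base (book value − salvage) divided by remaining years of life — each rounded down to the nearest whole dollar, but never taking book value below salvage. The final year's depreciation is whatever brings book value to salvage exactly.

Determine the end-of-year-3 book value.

$7,307

Depreciable base = $58,450 − $6,200 = $52,250.
Year 1: DB = ⌊$58,450 × 200%/4⌋ = $29,225; SL = ⌊$52,250/4⌋ = $13,062 → take DB $29,225. Book value $29,225.
Year 2: DB = ⌊$29,225 × 200%/4⌋ = $14,612; SL = ⌊$23,025/3⌋ = $7,675 → take DB $14,612. Book value $14,613.
Year 3: DB = ⌊$14,613 × 200%/4⌋ = $7,306; SL = ⌊$8,413/2⌋ = $4,206 → take DB $7,306. Book value $7,307.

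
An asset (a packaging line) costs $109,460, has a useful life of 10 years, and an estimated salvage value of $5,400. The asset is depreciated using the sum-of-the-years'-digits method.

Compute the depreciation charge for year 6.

$9,460

Depreciable base = $109,460 − $5,400 = $104,060.
Sum of the years' digits = 10+9+8+7+6+5+4+3+2+1 = 55.
Year 1: $104,060 × 10/55 = $18,920. Book value $90,540.
Year 2: $104,060 × 9/55 = $17,028. Book value $73,512.
Year 3: $104,060 × 8/55 = $15,136. Book value $58,376.
Year 4: $104,060 × 7/55 = $13,244. Book value $45,132.
Year 5: $104,060 × 6/55 = $11,352. Book value $33,780.
Year 6: $104,060 × 5/55 = $9,460. Book value $24,320.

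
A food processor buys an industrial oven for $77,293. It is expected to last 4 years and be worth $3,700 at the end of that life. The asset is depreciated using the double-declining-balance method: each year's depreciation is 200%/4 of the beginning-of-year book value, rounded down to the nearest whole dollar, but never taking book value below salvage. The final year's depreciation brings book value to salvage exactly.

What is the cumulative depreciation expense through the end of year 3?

$67,631

Depreciable base = $77,293 − $3,700 = $73,593.
Year 1: ⌊$77,293 × 200%/4⌋ = $38,646. Book value $38,647.
Year 2: ⌊$38,647 × 200%/4⌋ = $19,323. Book value $19,324.
Year 3: ⌊$19,324 × 200%/4⌋ = $9,662. Book value $9,662.
Accumulated through year 3 = $77,293 − $9,662 = $67,631.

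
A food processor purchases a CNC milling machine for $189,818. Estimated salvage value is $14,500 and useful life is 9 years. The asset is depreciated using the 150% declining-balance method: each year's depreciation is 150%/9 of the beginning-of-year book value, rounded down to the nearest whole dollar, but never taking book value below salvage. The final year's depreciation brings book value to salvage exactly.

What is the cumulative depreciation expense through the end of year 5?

Depreciable base = $189,818 − $14,500 = $175,318.
Year 1: ⌊$189,818 × 150%/9⌋ = $31,636. Book value $158,182.
Year 2: ⌊$158,182 × 150%/9⌋ = $26,363. Book value $131,819.
Year 3: ⌊$131,819 × 150%/9⌋ = $21,969. Book value $109,850.
Year 4: ⌊$109,850 × 150%/9⌋ = $18,308. Book value $91,542.
Year 5: ⌊$91,542 × 150%/9⌋ = $15,257. Book value $76,285.
Accumulated through year 5 = $189,818 − $76,285 = $113,533.

$113,533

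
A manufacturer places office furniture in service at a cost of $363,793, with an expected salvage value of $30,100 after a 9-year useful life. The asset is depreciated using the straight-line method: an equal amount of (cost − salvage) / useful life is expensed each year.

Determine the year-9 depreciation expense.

Depreciable base = $363,793 − $30,100 = $333,693.
Annual expense = $333,693 / 9 = $37,077.

$37,077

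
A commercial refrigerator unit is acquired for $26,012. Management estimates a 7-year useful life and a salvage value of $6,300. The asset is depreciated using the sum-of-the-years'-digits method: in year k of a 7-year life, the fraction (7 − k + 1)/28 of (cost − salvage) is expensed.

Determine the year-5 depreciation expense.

$2,112

Depreciable base = $26,012 − $6,300 = $19,712.
Sum of the years' digits = 7+6+5+4+3+2+1 = 28.
Year 1: $19,712 × 7/28 = $4,928. Book value $21,084.
Year 2: $19,712 × 6/28 = $4,224. Book value $16,860.
Year 3: $19,712 × 5/28 = $3,520. Book value $13,340.
Year 4: $19,712 × 4/28 = $2,816. Book value $10,524.
Year 5: $19,712 × 3/28 = $2,112. Book value $8,412.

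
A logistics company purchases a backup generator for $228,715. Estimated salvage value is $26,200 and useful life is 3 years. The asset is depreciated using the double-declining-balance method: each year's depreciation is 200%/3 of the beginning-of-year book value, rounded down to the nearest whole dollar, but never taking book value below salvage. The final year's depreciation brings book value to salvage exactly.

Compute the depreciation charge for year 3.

Depreciable base = $228,715 − $26,200 = $202,515.
Year 1: ⌊$228,715 × 200%/3⌋ = $152,476. Book value $76,239.
Year 2: ⌊$76,239 × 200%/3⌋ = $50,826, capped at $50,039. Book value $26,200.
Year 3 (final): $26,200 − $26,200 = $0. Book value $26,200.

$0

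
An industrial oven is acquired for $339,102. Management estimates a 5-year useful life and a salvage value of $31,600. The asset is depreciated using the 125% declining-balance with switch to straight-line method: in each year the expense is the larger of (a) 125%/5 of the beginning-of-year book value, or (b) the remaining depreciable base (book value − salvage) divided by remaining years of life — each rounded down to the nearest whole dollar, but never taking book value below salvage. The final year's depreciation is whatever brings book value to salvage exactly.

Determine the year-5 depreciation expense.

$53,049

Depreciable base = $339,102 − $31,600 = $307,502.
Year 1: DB = ⌊$339,102 × 125%/5⌋ = $84,775; SL = ⌊$307,502/5⌋ = $61,500 → take DB $84,775. Book value $254,327.
Year 2: DB = ⌊$254,327 × 125%/5⌋ = $63,581; SL = ⌊$222,727/4⌋ = $55,681 → take DB $63,581. Book value $190,746.
Year 3: DB = ⌊$190,746 × 125%/5⌋ = $47,686; SL = ⌊$159,146/3⌋ = $53,048 → take SL $53,048. Book value $137,698.
Year 4: DB = ⌊$137,698 × 125%/5⌋ = $34,424; SL = ⌊$106,098/2⌋ = $53,049 → take SL $53,049. Book value $84,649.
Year 5 (final): $84,649 − $31,600 = $53,049. Book value $31,600.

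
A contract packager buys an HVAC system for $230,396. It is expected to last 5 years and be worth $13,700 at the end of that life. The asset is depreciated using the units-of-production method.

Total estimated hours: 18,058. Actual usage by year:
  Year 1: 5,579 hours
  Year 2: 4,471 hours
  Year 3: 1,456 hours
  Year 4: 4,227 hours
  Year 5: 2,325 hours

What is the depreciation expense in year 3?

$17,472

Depreciable base = $230,396 − $13,700 = $216,696.
Rate = $216,696 / 18,058 hours = $12 per hour.
Year 1: 5,579 × $12 = $66,948. Book value $163,448.
Year 2: 4,471 × $12 = $53,652. Book value $109,796.
Year 3: 1,456 × $12 = $17,472. Book value $92,324.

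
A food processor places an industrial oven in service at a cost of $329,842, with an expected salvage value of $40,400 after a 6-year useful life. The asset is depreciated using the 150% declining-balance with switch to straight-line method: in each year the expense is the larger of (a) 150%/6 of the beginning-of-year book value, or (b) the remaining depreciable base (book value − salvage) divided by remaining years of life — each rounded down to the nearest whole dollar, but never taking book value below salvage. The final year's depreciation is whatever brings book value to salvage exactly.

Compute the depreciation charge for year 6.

$31,983

Depreciable base = $329,842 − $40,400 = $289,442.
Year 1: DB = ⌊$329,842 × 150%/6⌋ = $82,460; SL = ⌊$289,442/6⌋ = $48,240 → take DB $82,460. Book value $247,382.
Year 2: DB = ⌊$247,382 × 150%/6⌋ = $61,845; SL = ⌊$206,982/5⌋ = $41,396 → take DB $61,845. Book value $185,537.
Year 3: DB = ⌊$185,537 × 150%/6⌋ = $46,384; SL = ⌊$145,137/4⌋ = $36,284 → take DB $46,384. Book value $139,153.
Year 4: DB = ⌊$139,153 × 150%/6⌋ = $34,788; SL = ⌊$98,753/3⌋ = $32,917 → take DB $34,788. Book value $104,365.
Year 5: DB = ⌊$104,365 × 150%/6⌋ = $26,091; SL = ⌊$63,965/2⌋ = $31,982 → take SL $31,982. Book value $72,383.
Year 6 (final): $72,383 − $40,400 = $31,983. Book value $40,400.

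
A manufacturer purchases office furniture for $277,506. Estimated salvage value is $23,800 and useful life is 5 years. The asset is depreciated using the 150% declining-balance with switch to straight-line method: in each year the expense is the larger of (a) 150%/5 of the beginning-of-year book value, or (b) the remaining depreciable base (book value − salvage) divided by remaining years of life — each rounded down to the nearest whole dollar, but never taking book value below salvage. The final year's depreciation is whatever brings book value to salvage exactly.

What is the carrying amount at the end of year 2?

$135,979

Depreciable base = $277,506 − $23,800 = $253,706.
Year 1: DB = ⌊$277,506 × 150%/5⌋ = $83,251; SL = ⌊$253,706/5⌋ = $50,741 → take DB $83,251. Book value $194,255.
Year 2: DB = ⌊$194,255 × 150%/5⌋ = $58,276; SL = ⌊$170,455/4⌋ = $42,613 → take DB $58,276. Book value $135,979.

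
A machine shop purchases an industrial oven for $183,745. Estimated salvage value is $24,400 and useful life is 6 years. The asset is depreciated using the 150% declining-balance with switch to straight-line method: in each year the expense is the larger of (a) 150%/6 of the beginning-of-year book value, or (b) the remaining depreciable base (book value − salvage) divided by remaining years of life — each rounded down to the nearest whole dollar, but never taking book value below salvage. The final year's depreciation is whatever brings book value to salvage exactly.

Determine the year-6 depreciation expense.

$16,870

Depreciable base = $183,745 − $24,400 = $159,345.
Year 1: DB = ⌊$183,745 × 150%/6⌋ = $45,936; SL = ⌊$159,345/6⌋ = $26,557 → take DB $45,936. Book value $137,809.
Year 2: DB = ⌊$137,809 × 150%/6⌋ = $34,452; SL = ⌊$113,409/5⌋ = $22,681 → take DB $34,452. Book value $103,357.
Year 3: DB = ⌊$103,357 × 150%/6⌋ = $25,839; SL = ⌊$78,957/4⌋ = $19,739 → take DB $25,839. Book value $77,518.
Year 4: DB = ⌊$77,518 × 150%/6⌋ = $19,379; SL = ⌊$53,118/3⌋ = $17,706 → take DB $19,379. Book value $58,139.
Year 5: DB = ⌊$58,139 × 150%/6⌋ = $14,534; SL = ⌊$33,739/2⌋ = $16,869 → take SL $16,869. Book value $41,270.
Year 6 (final): $41,270 − $24,400 = $16,870. Book value $24,400.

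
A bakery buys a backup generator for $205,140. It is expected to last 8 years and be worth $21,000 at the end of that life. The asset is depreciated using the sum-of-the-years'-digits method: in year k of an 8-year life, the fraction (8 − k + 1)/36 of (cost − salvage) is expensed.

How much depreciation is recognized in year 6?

$15,345

Depreciable base = $205,140 − $21,000 = $184,140.
Sum of the years' digits = 8+7+6+5+4+3+2+1 = 36.
Year 1: $184,140 × 8/36 = $40,920. Book value $164,220.
Year 2: $184,140 × 7/36 = $35,805. Book value $128,415.
Year 3: $184,140 × 6/36 = $30,690. Book value $97,725.
Year 4: $184,140 × 5/36 = $25,575. Book value $72,150.
Year 5: $184,140 × 4/36 = $20,460. Book value $51,690.
Year 6: $184,140 × 3/36 = $15,345. Book value $36,345.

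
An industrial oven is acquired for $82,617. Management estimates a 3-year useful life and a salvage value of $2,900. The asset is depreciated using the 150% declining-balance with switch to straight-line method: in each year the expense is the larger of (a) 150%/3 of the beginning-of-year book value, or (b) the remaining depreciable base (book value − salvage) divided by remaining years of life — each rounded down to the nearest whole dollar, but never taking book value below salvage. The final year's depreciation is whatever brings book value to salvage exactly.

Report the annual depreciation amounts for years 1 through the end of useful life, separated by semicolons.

Depreciable base = $82,617 − $2,900 = $79,717.
Year 1: DB = ⌊$82,617 × 150%/3⌋ = $41,308; SL = ⌊$79,717/3⌋ = $26,572 → take DB $41,308. Book value $41,309.
Year 2: DB = ⌊$41,309 × 150%/3⌋ = $20,654; SL = ⌊$38,409/2⌋ = $19,204 → take DB $20,654. Book value $20,655.
Year 3 (final): $20,655 − $2,900 = $17,755. Book value $2,900.

$41,308; $20,654; $17,755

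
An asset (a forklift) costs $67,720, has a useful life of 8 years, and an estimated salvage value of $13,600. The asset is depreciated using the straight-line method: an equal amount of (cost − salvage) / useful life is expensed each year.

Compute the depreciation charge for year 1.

$6,765

Depreciable base = $67,720 − $13,600 = $54,120.
Annual expense = $54,120 / 8 = $6,765.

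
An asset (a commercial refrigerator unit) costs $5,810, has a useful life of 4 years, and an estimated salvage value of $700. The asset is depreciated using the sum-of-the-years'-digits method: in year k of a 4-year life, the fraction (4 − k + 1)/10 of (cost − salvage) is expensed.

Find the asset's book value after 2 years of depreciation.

$2,233

Depreciable base = $5,810 − $700 = $5,110.
Sum of the years' digits = 4+3+2+1 = 10.
Year 1: $5,110 × 4/10 = $2,044. Book value $3,766.
Year 2: $5,110 × 3/10 = $1,533. Book value $2,233.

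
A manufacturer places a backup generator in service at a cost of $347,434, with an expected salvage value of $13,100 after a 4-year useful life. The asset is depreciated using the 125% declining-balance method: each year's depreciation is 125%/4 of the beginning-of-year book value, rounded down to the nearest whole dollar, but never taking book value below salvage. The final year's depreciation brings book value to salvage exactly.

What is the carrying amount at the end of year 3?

$112,900

Depreciable base = $347,434 − $13,100 = $334,334.
Year 1: ⌊$347,434 × 125%/4⌋ = $108,573. Book value $238,861.
Year 2: ⌊$238,861 × 125%/4⌋ = $74,644. Book value $164,217.
Year 3: ⌊$164,217 × 125%/4⌋ = $51,317. Book value $112,900.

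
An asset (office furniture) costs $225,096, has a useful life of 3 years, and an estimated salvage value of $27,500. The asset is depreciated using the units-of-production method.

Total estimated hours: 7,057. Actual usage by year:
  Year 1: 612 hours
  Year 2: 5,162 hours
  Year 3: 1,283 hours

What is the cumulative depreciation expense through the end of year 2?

$161,672

Depreciable base = $225,096 − $27,500 = $197,596.
Rate = $197,596 / 7,057 hours = $28 per hour.
Year 1: 612 × $28 = $17,136. Book value $207,960.
Year 2: 5,162 × $28 = $144,536. Book value $63,424.
Accumulated through year 2 = $225,096 − $63,424 = $161,672.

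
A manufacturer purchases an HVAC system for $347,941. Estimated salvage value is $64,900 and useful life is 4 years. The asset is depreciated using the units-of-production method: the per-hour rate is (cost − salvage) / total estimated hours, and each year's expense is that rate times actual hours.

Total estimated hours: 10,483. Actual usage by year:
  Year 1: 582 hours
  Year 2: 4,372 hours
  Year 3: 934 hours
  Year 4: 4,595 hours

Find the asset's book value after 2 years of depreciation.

Depreciable base = $347,941 − $64,900 = $283,041.
Rate = $283,041 / 10,483 hours = $27 per hour.
Year 1: 582 × $27 = $15,714. Book value $332,227.
Year 2: 4,372 × $27 = $118,044. Book value $214,183.

$214,183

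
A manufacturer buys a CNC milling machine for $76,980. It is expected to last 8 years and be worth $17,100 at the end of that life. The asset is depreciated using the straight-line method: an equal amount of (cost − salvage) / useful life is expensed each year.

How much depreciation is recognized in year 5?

$7,485

Depreciable base = $76,980 − $17,100 = $59,880.
Annual expense = $59,880 / 8 = $7,485.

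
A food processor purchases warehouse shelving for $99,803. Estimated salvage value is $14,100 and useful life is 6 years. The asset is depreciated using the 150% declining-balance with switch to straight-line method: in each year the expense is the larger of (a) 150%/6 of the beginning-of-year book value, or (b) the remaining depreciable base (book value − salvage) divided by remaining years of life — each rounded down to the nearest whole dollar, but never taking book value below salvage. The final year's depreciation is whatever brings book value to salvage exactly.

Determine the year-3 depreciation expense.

Depreciable base = $99,803 − $14,100 = $85,703.
Year 1: DB = ⌊$99,803 × 150%/6⌋ = $24,950; SL = ⌊$85,703/6⌋ = $14,283 → take DB $24,950. Book value $74,853.
Year 2: DB = ⌊$74,853 × 150%/6⌋ = $18,713; SL = ⌊$60,753/5⌋ = $12,150 → take DB $18,713. Book value $56,140.
Year 3: DB = ⌊$56,140 × 150%/6⌋ = $14,035; SL = ⌊$42,040/4⌋ = $10,510 → take DB $14,035. Book value $42,105.

$14,035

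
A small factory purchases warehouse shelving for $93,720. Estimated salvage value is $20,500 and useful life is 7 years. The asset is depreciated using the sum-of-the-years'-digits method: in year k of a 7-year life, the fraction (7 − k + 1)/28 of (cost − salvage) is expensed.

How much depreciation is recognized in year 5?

$7,845

Depreciable base = $93,720 − $20,500 = $73,220.
Sum of the years' digits = 7+6+5+4+3+2+1 = 28.
Year 1: $73,220 × 7/28 = $18,305. Book value $75,415.
Year 2: $73,220 × 6/28 = $15,690. Book value $59,725.
Year 3: $73,220 × 5/28 = $13,075. Book value $46,650.
Year 4: $73,220 × 4/28 = $10,460. Book value $36,190.
Year 5: $73,220 × 3/28 = $7,845. Book value $28,345.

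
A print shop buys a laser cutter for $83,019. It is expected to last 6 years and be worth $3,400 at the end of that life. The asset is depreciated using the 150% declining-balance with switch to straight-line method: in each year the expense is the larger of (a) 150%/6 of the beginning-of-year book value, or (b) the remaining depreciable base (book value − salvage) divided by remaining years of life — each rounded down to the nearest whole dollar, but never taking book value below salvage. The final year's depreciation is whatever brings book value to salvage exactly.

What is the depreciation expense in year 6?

$10,542

Depreciable base = $83,019 − $3,400 = $79,619.
Year 1: DB = ⌊$83,019 × 150%/6⌋ = $20,754; SL = ⌊$79,619/6⌋ = $13,269 → take DB $20,754. Book value $62,265.
Year 2: DB = ⌊$62,265 × 150%/6⌋ = $15,566; SL = ⌊$58,865/5⌋ = $11,773 → take DB $15,566. Book value $46,699.
Year 3: DB = ⌊$46,699 × 150%/6⌋ = $11,674; SL = ⌊$43,299/4⌋ = $10,824 → take DB $11,674. Book value $35,025.
Year 4: DB = ⌊$35,025 × 150%/6⌋ = $8,756; SL = ⌊$31,625/3⌋ = $10,541 → take SL $10,541. Book value $24,484.
Year 5: DB = ⌊$24,484 × 150%/6⌋ = $6,121; SL = ⌊$21,084/2⌋ = $10,542 → take SL $10,542. Book value $13,942.
Year 6 (final): $13,942 − $3,400 = $10,542. Book value $3,400.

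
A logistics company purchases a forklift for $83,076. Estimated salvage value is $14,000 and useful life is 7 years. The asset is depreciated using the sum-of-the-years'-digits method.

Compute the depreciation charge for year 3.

Depreciable base = $83,076 − $14,000 = $69,076.
Sum of the years' digits = 7+6+5+4+3+2+1 = 28.
Year 1: $69,076 × 7/28 = $17,269. Book value $65,807.
Year 2: $69,076 × 6/28 = $14,802. Book value $51,005.
Year 3: $69,076 × 5/28 = $12,335. Book value $38,670.

$12,335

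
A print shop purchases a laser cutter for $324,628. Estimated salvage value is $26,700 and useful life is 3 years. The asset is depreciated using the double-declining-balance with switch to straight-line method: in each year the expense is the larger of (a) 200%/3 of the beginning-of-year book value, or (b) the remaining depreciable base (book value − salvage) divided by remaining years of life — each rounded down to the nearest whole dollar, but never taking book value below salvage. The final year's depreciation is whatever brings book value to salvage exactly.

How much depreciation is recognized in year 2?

Depreciable base = $324,628 − $26,700 = $297,928.
Year 1: DB = ⌊$324,628 × 200%/3⌋ = $216,418; SL = ⌊$297,928/3⌋ = $99,309 → take DB $216,418. Book value $108,210.
Year 2: DB = ⌊$108,210 × 200%/3⌋ = $72,140; SL = ⌊$81,510/2⌋ = $40,755 → take DB $72,140. Book value $36,070.

$72,140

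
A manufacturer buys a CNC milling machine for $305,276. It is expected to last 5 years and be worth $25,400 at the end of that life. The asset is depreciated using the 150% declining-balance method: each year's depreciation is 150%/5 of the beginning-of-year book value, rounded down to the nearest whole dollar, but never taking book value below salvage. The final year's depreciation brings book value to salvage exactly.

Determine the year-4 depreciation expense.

Depreciable base = $305,276 − $25,400 = $279,876.
Year 1: ⌊$305,276 × 150%/5⌋ = $91,582. Book value $213,694.
Year 2: ⌊$213,694 × 150%/5⌋ = $64,108. Book value $149,586.
Year 3: ⌊$149,586 × 150%/5⌋ = $44,875. Book value $104,711.
Year 4: ⌊$104,711 × 150%/5⌋ = $31,413. Book value $73,298.

$31,413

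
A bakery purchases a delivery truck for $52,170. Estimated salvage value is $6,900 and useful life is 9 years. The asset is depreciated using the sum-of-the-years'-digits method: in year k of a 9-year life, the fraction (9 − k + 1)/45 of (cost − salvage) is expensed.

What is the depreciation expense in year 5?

Depreciable base = $52,170 − $6,900 = $45,270.
Sum of the years' digits = 9+8+7+6+5+4+3+2+1 = 45.
Year 1: $45,270 × 9/45 = $9,054. Book value $43,116.
Year 2: $45,270 × 8/45 = $8,048. Book value $35,068.
Year 3: $45,270 × 7/45 = $7,042. Book value $28,026.
Year 4: $45,270 × 6/45 = $6,036. Book value $21,990.
Year 5: $45,270 × 5/45 = $5,030. Book value $16,960.

$5,030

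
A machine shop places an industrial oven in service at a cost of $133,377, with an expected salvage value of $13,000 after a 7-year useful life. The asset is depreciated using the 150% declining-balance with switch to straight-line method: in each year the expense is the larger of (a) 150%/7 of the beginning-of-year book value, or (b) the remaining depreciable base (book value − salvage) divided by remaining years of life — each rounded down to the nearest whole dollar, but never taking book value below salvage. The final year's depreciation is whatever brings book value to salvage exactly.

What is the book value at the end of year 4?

$50,834

Depreciable base = $133,377 − $13,000 = $120,377.
Year 1: DB = ⌊$133,377 × 150%/7⌋ = $28,580; SL = ⌊$120,377/7⌋ = $17,196 → take DB $28,580. Book value $104,797.
Year 2: DB = ⌊$104,797 × 150%/7⌋ = $22,456; SL = ⌊$91,797/6⌋ = $15,299 → take DB $22,456. Book value $82,341.
Year 3: DB = ⌊$82,341 × 150%/7⌋ = $17,644; SL = ⌊$69,341/5⌋ = $13,868 → take DB $17,644. Book value $64,697.
Year 4: DB = ⌊$64,697 × 150%/7⌋ = $13,863; SL = ⌊$51,697/4⌋ = $12,924 → take DB $13,863. Book value $50,834.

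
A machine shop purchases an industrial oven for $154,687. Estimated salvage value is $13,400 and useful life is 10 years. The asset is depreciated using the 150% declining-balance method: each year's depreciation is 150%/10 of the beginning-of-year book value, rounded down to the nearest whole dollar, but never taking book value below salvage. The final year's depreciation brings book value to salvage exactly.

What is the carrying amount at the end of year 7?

$49,591

Depreciable base = $154,687 − $13,400 = $141,287.
Year 1: ⌊$154,687 × 150%/10⌋ = $23,203. Book value $131,484.
Year 2: ⌊$131,484 × 150%/10⌋ = $19,722. Book value $111,762.
Year 3: ⌊$111,762 × 150%/10⌋ = $16,764. Book value $94,998.
Year 4: ⌊$94,998 × 150%/10⌋ = $14,249. Book value $80,749.
Year 5: ⌊$80,749 × 150%/10⌋ = $12,112. Book value $68,637.
Year 6: ⌊$68,637 × 150%/10⌋ = $10,295. Book value $58,342.
Year 7: ⌊$58,342 × 150%/10⌋ = $8,751. Book value $49,591.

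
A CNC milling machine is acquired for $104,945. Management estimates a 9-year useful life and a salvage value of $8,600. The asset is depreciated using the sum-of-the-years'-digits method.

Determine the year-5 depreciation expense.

$10,705

Depreciable base = $104,945 − $8,600 = $96,345.
Sum of the years' digits = 9+8+7+6+5+4+3+2+1 = 45.
Year 1: $96,345 × 9/45 = $19,269. Book value $85,676.
Year 2: $96,345 × 8/45 = $17,128. Book value $68,548.
Year 3: $96,345 × 7/45 = $14,987. Book value $53,561.
Year 4: $96,345 × 6/45 = $12,846. Book value $40,715.
Year 5: $96,345 × 5/45 = $10,705. Book value $30,010.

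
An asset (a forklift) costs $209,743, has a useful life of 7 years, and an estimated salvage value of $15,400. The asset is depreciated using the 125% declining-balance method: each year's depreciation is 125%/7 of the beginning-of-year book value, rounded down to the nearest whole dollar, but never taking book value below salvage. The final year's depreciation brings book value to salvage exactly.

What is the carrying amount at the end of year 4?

$95,493

Depreciable base = $209,743 − $15,400 = $194,343.
Year 1: ⌊$209,743 × 125%/7⌋ = $37,454. Book value $172,289.
Year 2: ⌊$172,289 × 125%/7⌋ = $30,765. Book value $141,524.
Year 3: ⌊$141,524 × 125%/7⌋ = $25,272. Book value $116,252.
Year 4: ⌊$116,252 × 125%/7⌋ = $20,759. Book value $95,493.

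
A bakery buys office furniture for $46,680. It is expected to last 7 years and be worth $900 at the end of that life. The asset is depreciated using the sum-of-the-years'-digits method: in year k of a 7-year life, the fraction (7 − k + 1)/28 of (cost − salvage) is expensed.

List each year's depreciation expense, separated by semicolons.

Depreciable base = $46,680 − $900 = $45,780.
Sum of the years' digits = 7+6+5+4+3+2+1 = 28.
Year 1: $45,780 × 7/28 = $11,445. Book value $35,235.
Year 2: $45,780 × 6/28 = $9,810. Book value $25,425.
Year 3: $45,780 × 5/28 = $8,175. Book value $17,250.
Year 4: $45,780 × 4/28 = $6,540. Book value $10,710.
Year 5: $45,780 × 3/28 = $4,905. Book value $5,805.
Year 6: $45,780 × 2/28 = $3,270. Book value $2,535.
Year 7: $45,780 × 1/28 = $1,635. Book value $900.

$11,445; $9,810; $8,175; $6,540; $4,905; $3,270; $1,635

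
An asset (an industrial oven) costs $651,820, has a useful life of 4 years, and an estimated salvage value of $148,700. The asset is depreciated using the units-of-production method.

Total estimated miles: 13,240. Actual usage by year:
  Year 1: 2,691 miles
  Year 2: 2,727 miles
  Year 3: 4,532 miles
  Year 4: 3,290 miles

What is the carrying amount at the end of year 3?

Depreciable base = $651,820 − $148,700 = $503,120.
Rate = $503,120 / 13,240 miles = $38 per mile.
Year 1: 2,691 × $38 = $102,258. Book value $549,562.
Year 2: 2,727 × $38 = $103,626. Book value $445,936.
Year 3: 4,532 × $38 = $172,216. Book value $273,720.

$273,720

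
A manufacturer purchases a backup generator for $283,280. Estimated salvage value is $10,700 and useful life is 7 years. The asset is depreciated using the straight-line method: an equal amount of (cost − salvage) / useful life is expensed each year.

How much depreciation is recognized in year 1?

$38,940

Depreciable base = $283,280 − $10,700 = $272,580.
Annual expense = $272,580 / 7 = $38,940.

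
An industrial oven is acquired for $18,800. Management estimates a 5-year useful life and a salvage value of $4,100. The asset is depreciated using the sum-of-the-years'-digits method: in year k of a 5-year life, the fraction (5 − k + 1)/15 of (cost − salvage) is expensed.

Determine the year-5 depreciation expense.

$980

Depreciable base = $18,800 − $4,100 = $14,700.
Sum of the years' digits = 5+4+3+2+1 = 15.
Year 1: $14,700 × 5/15 = $4,900. Book value $13,900.
Year 2: $14,700 × 4/15 = $3,920. Book value $9,980.
Year 3: $14,700 × 3/15 = $2,940. Book value $7,040.
Year 4: $14,700 × 2/15 = $1,960. Book value $5,080.
Year 5: $14,700 × 1/15 = $980. Book value $4,100.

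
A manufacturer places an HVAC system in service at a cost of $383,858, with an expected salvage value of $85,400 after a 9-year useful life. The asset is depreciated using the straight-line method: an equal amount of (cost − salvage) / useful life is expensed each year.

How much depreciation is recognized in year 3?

Depreciable base = $383,858 − $85,400 = $298,458.
Annual expense = $298,458 / 9 = $33,162.

$33,162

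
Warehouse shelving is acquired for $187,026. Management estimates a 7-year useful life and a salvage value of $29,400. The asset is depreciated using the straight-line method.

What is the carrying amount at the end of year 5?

$74,436

Depreciable base = $187,026 − $29,400 = $157,626.
Annual expense = $157,626 / 7 = $22,518.
End of year 1: book value $164,508.
End of year 2: book value $141,990.
End of year 3: book value $119,472.
End of year 4: book value $96,954.
End of year 5: book value $74,436.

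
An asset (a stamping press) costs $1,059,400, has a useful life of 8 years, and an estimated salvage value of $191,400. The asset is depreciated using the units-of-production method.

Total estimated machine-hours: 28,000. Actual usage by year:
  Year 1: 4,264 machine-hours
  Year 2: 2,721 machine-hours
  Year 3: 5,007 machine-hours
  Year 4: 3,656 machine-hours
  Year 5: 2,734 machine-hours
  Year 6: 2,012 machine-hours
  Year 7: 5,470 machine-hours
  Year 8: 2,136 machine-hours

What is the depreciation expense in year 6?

Depreciable base = $1,059,400 − $191,400 = $868,000.
Rate = $868,000 / 28,000 machine-hours = $31 per machine-hour.
Year 1: 4,264 × $31 = $132,184. Book value $927,216.
Year 2: 2,721 × $31 = $84,351. Book value $842,865.
Year 3: 5,007 × $31 = $155,217. Book value $687,648.
Year 4: 3,656 × $31 = $113,336. Book value $574,312.
Year 5: 2,734 × $31 = $84,754. Book value $489,558.
Year 6: 2,012 × $31 = $62,372. Book value $427,186.

$62,372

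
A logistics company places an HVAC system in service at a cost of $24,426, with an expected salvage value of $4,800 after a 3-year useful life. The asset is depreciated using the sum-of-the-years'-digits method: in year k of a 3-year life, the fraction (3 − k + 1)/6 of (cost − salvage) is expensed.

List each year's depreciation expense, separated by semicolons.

$9,813; $6,542; $3,271

Depreciable base = $24,426 − $4,800 = $19,626.
Sum of the years' digits = 3+2+1 = 6.
Year 1: $19,626 × 3/6 = $9,813. Book value $14,613.
Year 2: $19,626 × 2/6 = $6,542. Book value $8,071.
Year 3: $19,626 × 1/6 = $3,271. Book value $4,800.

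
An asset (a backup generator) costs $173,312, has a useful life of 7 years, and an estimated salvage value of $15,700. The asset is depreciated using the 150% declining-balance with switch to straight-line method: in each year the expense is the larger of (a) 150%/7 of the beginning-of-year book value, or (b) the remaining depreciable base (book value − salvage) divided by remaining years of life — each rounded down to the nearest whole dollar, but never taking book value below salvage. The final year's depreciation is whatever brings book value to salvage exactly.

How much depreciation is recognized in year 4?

Depreciable base = $173,312 − $15,700 = $157,612.
Year 1: DB = ⌊$173,312 × 150%/7⌋ = $37,138; SL = ⌊$157,612/7⌋ = $22,516 → take DB $37,138. Book value $136,174.
Year 2: DB = ⌊$136,174 × 150%/7⌋ = $29,180; SL = ⌊$120,474/6⌋ = $20,079 → take DB $29,180. Book value $106,994.
Year 3: DB = ⌊$106,994 × 150%/7⌋ = $22,927; SL = ⌊$91,294/5⌋ = $18,258 → take DB $22,927. Book value $84,067.
Year 4: DB = ⌊$84,067 × 150%/7⌋ = $18,014; SL = ⌊$68,367/4⌋ = $17,091 → take DB $18,014. Book value $66,053.

$18,014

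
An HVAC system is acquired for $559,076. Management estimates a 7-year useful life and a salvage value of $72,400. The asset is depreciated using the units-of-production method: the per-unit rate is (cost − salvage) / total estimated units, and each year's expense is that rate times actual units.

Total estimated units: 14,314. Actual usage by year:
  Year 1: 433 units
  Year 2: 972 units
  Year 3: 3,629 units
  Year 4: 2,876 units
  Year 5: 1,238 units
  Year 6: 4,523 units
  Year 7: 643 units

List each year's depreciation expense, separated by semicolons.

Depreciable base = $559,076 − $72,400 = $486,676.
Rate = $486,676 / 14,314 units = $34 per unit.
Year 1: 433 × $34 = $14,722. Book value $544,354.
Year 2: 972 × $34 = $33,048. Book value $511,306.
Year 3: 3,629 × $34 = $123,386. Book value $387,920.
Year 4: 2,876 × $34 = $97,784. Book value $290,136.
Year 5: 1,238 × $34 = $42,092. Book value $248,044.
Year 6: 4,523 × $34 = $153,782. Book value $94,262.
Year 7: 643 × $34 = $21,862. Book value $72,400.

$14,722; $33,048; $123,386; $97,784; $42,092; $153,782; $21,862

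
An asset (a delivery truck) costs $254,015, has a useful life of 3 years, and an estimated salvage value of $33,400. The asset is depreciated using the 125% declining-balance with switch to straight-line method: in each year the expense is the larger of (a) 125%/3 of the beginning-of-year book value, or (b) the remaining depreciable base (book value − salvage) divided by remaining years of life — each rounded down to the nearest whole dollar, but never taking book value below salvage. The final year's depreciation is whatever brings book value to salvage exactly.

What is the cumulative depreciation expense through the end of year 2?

$167,579

Depreciable base = $254,015 − $33,400 = $220,615.
Year 1: DB = ⌊$254,015 × 125%/3⌋ = $105,839; SL = ⌊$220,615/3⌋ = $73,538 → take DB $105,839. Book value $148,176.
Year 2: DB = ⌊$148,176 × 125%/3⌋ = $61,740; SL = ⌊$114,776/2⌋ = $57,388 → take DB $61,740. Book value $86,436.
Accumulated through year 2 = $254,015 − $86,436 = $167,579.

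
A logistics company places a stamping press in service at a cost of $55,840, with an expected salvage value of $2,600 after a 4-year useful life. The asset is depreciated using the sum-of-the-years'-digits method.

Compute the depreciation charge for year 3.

Depreciable base = $55,840 − $2,600 = $53,240.
Sum of the years' digits = 4+3+2+1 = 10.
Year 1: $53,240 × 4/10 = $21,296. Book value $34,544.
Year 2: $53,240 × 3/10 = $15,972. Book value $18,572.
Year 3: $53,240 × 2/10 = $10,648. Book value $7,924.

$10,648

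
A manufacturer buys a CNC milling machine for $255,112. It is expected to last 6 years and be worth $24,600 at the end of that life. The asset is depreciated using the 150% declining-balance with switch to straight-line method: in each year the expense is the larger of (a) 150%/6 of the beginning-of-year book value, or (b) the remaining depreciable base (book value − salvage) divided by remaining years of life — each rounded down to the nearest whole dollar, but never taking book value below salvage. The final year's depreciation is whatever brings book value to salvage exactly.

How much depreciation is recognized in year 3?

$35,875

Depreciable base = $255,112 − $24,600 = $230,512.
Year 1: DB = ⌊$255,112 × 150%/6⌋ = $63,778; SL = ⌊$230,512/6⌋ = $38,418 → take DB $63,778. Book value $191,334.
Year 2: DB = ⌊$191,334 × 150%/6⌋ = $47,833; SL = ⌊$166,734/5⌋ = $33,346 → take DB $47,833. Book value $143,501.
Year 3: DB = ⌊$143,501 × 150%/6⌋ = $35,875; SL = ⌊$118,901/4⌋ = $29,725 → take DB $35,875. Book value $107,626.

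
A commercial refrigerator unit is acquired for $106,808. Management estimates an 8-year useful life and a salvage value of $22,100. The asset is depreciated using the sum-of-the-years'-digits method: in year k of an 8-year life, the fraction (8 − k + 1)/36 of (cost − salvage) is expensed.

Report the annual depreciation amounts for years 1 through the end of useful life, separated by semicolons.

Depreciable base = $106,808 − $22,100 = $84,708.
Sum of the years' digits = 8+7+6+5+4+3+2+1 = 36.
Year 1: $84,708 × 8/36 = $18,824. Book value $87,984.
Year 2: $84,708 × 7/36 = $16,471. Book value $71,513.
Year 3: $84,708 × 6/36 = $14,118. Book value $57,395.
Year 4: $84,708 × 5/36 = $11,765. Book value $45,630.
Year 5: $84,708 × 4/36 = $9,412. Book value $36,218.
Year 6: $84,708 × 3/36 = $7,059. Book value $29,159.
Year 7: $84,708 × 2/36 = $4,706. Book value $24,453.
Year 8: $84,708 × 1/36 = $2,353. Book value $22,100.

$18,824; $16,471; $14,118; $11,765; $9,412; $7,059; $4,706; $2,353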